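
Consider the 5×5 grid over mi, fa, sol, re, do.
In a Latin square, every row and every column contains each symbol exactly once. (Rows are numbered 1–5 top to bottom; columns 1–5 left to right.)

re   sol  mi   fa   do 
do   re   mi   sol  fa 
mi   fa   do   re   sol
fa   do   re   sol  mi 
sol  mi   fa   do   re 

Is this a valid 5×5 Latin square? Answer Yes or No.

Every row is a permutation, but column 3 contains mi twice (at rows 1 and 2).

No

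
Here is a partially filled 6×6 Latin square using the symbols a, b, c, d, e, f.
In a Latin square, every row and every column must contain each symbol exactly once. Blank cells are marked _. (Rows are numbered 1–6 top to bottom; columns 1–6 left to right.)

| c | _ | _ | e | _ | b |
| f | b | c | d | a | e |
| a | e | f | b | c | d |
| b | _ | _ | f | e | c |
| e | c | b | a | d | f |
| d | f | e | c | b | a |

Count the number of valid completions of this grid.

2

Row 1, column 2: eliminating its row and column leaves {a, d}.
Row 1, column 3: eliminating its row and column leaves {a, d}.
Row 1, column 5: eliminating its row and column leaves {f}.
Row 4, column 2: eliminating its row and column leaves {a, d}.
Row 4, column 3: eliminating its row and column leaves {a, d}.
Enumerating the assignments across these blanks that avoid any row or column repeat gives 2 completions.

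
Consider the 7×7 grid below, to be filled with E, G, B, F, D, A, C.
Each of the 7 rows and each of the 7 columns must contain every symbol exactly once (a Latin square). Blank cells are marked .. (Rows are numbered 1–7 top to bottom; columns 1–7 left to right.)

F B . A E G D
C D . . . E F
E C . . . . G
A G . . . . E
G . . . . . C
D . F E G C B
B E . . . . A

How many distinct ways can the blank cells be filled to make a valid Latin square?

19

Row 1, column 3: eliminating its row and column leaves {C}.
Row 2, column 3: eliminating its row and column leaves {G, B, A}.
Row 2, column 4: eliminating its row and column leaves {G, B}.
Row 2, column 5: eliminating its row and column leaves {B, A}.
Row 3, column 3: eliminating its row and column leaves {B, D, A}.
Row 3, column 4: eliminating its row and column leaves {B, F, D}.
Row 3, column 5: eliminating its row and column leaves {B, F, D, A}.
Row 3, column 6: eliminating its row and column leaves {B, F, D, A}.
Row 4, column 3: eliminating its row and column leaves {B, D, C}.
Row 4, column 4: eliminating its row and column leaves {B, F, D, C}.
Row 4, column 5: eliminating its row and column leaves {B, F, D, C}.
Row 4, column 6: eliminating its row and column leaves {B, F, D}.
Row 5, column 2: eliminating its row and column leaves {F, A}.
Row 5, column 3: eliminating its row and column leaves {E, B, D, A}.
Row 5, column 4: eliminating its row and column leaves {B, F, D}.
Row 5, column 5: eliminating its row and column leaves {B, F, D, A}.
Row 5, column 6: eliminating its row and column leaves {B, F, D, A}.
Row 6, column 2: eliminating its row and column leaves {A}.
Row 7, column 3: eliminating its row and column leaves {G, D, C}.
Row 7, column 4: eliminating its row and column leaves {G, F, D, C}.
Row 7, column 5: eliminating its row and column leaves {F, D, C}.
Row 7, column 6: eliminating its row and column leaves {F, D}.
Enumerating the assignments across these blanks that avoid any row or column repeat gives 19 completions.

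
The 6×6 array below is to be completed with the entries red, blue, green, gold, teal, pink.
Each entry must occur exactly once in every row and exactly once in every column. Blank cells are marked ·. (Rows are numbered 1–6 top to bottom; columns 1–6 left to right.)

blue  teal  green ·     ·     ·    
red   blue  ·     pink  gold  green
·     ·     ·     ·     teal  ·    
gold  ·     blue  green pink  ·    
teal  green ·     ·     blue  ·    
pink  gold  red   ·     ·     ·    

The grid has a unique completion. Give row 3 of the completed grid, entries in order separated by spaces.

Row 3, column 1: row 3 has {teal} and column 1 has {red, blue, gold, teal, pink}, leaving only green.
Row 1, column 5: row 1 has {blue, green, teal} and column 5 has {blue, gold, teal, pink}, leaving only red.
Row 1, column 4: row 1 has {red, blue, green, teal} and column 4 has {green, pink}, leaving only gold.
Row 1, column 6: row 1 has {red, blue, green, gold, teal} and column 6 has {green}, leaving only pink.
Row 2, column 3: row 2 has {red, blue, green, gold, pink} and column 3 has {red, blue, green}, leaving only teal.
Row 4, column 2: row 4 has {blue, green, gold, pink} and column 2 has {blue, green, gold, teal}, leaving only red.
Row 3, column 2: row 3 has {green, teal} and column 2 has {red, blue, green, gold, teal}, leaving only pink.
Row 3, column 3: row 3 has {green, teal, pink} and column 3 has {red, blue, green, teal}, leaving only gold.
Row 4, column 6: row 4 has {red, blue, green, gold, pink} and column 6 has {green, pink}, leaving only teal.
Row 5, column 3: row 5 has {blue, green, teal} and column 3 has {red, blue, green, gold, teal}, leaving only pink.
Row 5, column 4: row 5 has {blue, green, teal, pink} and column 4 has {green, gold, pink}, leaving only red.
Row 3, column 4: row 3 has {green, gold, teal, pink} and column 4 has {red, green, gold, pink}, leaving only blue.
Row 3, column 6: row 3 has {blue, green, gold, teal, pink} and column 6 has {green, teal, pink}, leaving only red.
So row 3 reads: green pink gold blue teal red.

green pink gold blue teal red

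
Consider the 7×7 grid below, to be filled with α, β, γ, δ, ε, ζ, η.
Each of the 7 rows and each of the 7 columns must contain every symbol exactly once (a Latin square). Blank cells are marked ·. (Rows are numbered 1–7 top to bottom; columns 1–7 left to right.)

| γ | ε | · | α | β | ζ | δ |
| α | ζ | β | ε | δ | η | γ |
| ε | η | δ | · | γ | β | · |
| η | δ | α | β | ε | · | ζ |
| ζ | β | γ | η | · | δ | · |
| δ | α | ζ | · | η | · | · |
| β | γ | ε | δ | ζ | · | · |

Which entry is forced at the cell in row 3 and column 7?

Row 3 already has {β, γ, δ, ε, η} and column 7 already has {γ, δ, ζ}, so row 3, column 7 must be α.

α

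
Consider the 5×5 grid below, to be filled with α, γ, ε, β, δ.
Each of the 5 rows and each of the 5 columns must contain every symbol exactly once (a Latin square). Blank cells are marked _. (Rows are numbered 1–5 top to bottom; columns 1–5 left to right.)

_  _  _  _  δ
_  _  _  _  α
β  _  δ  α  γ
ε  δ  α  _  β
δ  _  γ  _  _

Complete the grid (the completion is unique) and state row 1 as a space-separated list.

Row 2, column 1: row 2 has {α} and column 1 has {ε, β, δ}, leaving only γ.
Row 1, column 1: row 1 has {δ} and column 1 has {γ, ε, β, δ}, leaving only α.
Row 3, column 2: row 3 has {α, γ, β, δ} and column 2 has {δ}, leaving only ε.
Row 2, column 2: row 2 has {α, γ} and column 2 has {ε, δ}, leaving only β.
Row 1, column 2: row 1 has {α, δ} and column 2 has {ε, β, δ}, leaving only γ.
Row 2, column 3: row 2 has {α, γ, β} and column 3 has {α, γ, δ}, leaving only ε.
Row 1, column 3: row 1 has {α, γ, δ} and column 3 has {α, γ, ε, δ}, leaving only β.
Row 1, column 4: row 1 has {α, γ, β, δ} and column 4 has {α}, leaving only ε.
So row 1 reads: α γ β ε δ.

α γ β ε δ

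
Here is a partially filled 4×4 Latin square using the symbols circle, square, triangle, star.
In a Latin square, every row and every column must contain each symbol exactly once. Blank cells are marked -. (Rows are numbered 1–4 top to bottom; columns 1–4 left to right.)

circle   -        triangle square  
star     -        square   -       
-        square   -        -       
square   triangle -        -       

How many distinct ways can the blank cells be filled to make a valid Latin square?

2

Row 1, column 2: eliminating its row and column leaves {star}.
Row 2, column 2: eliminating its row and column leaves {circle}.
Row 2, column 4: eliminating its row and column leaves {circle, triangle}.
Row 3, column 1: eliminating its row and column leaves {triangle}.
Row 3, column 3: eliminating its row and column leaves {circle, star}.
Row 3, column 4: eliminating its row and column leaves {circle, triangle, star}.
Row 4, column 3: eliminating its row and column leaves {circle, star}.
Row 4, column 4: eliminating its row and column leaves {circle, star}.
Enumerating the assignments across these blanks that avoid any row or column repeat gives 2 completions.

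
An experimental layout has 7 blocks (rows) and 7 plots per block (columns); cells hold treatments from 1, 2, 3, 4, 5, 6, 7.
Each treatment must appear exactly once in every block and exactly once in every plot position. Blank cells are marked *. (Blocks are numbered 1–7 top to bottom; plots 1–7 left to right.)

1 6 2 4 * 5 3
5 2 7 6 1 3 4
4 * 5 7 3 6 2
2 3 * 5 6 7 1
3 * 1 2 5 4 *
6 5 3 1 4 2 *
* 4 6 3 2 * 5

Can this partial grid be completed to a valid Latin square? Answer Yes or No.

No block or plot among the givens repeats a symbol, and propagating forced cells runs into no contradiction.
One valid completion exists (for instance, 1 6 2 4 7 5 3 / 5 2 7 6 1 3 4 / 4 1 5 7 3 6 2 / 2 3 4 5 6 7 1 / 3 7 1 2 5 4 6 / 6 5 3 1 4 2 7 / 7 4 6 3 2 1 5).

Yes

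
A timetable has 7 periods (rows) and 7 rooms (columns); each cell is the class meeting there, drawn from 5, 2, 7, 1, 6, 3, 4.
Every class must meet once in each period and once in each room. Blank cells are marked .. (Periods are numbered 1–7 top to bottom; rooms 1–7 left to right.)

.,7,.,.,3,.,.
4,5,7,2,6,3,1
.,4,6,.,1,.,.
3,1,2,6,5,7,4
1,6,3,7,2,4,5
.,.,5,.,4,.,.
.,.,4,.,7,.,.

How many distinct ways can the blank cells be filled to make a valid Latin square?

Period 1, room 1: eliminating its period and room leaves {5, 2, 6}.
Period 1, room 3: eliminating its period and room leaves {1}.
Period 1, room 4: eliminating its period and room leaves {5, 1, 4}.
Period 1, room 6: eliminating its period and room leaves {5, 2, 1, 6}.
Period 1, room 7: eliminating its period and room leaves {2, 6}.
Period 3, room 1: eliminating its period and room leaves {5, 2, 7}.
Period 3, room 4: eliminating its period and room leaves {5, 3}.
Period 3, room 6: eliminating its period and room leaves {5, 2}.
Period 3, room 7: eliminating its period and room leaves {2, 7, 3}.
Period 6, room 1: eliminating its period and room leaves {2, 7, 6}.
Period 6, room 2: eliminating its period and room leaves {2, 3}.
Period 6, room 4: eliminating its period and room leaves {1, 3}.
Period 6, room 6: eliminating its period and room leaves {2, 1, 6}.
Period 6, room 7: eliminating its period and room leaves {2, 7, 6, 3}.
Period 7, room 1: eliminating its period and room leaves {5, 2, 6}.
Period 7, room 2: eliminating its period and room leaves {2, 3}.
Period 7, room 4: eliminating its period and room leaves {5, 1, 3}.
Period 7, room 6: eliminating its period and room leaves {5, 2, 1, 6}.
Period 7, room 7: eliminating its period and room leaves {2, 6, 3}.
Enumerating the assignments across these blanks that avoid any period or room repeat gives 10 completions.

10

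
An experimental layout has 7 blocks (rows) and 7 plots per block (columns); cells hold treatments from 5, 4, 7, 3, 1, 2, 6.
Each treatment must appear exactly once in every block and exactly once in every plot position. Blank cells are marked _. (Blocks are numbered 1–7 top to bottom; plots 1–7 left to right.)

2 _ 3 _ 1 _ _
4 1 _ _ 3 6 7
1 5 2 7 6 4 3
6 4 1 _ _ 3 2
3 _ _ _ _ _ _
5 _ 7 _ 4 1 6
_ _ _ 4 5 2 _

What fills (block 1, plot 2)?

Block 2, plot 3: block 2 has {4, 7, 3, 1, 6} and plot 3 has {7, 3, 1, 2}, leaving only 5.
Block 2, plot 4: block 2 has {5, 4, 7, 3, 1, 6} and plot 4 has {4, 7}, leaving only 2.
Block 4, plot 4: block 4 has {4, 3, 1, 2, 6} and plot 4 has {4, 7, 2}, leaving only 5.
Block 1, plot 4: block 1 has {3, 1, 2} and plot 4 has {5, 4, 7, 2}, leaving only 6.
Block 1 already has {3, 1, 2, 6} and plot 2 already has {5, 4, 1}, so block 1, plot 2 must be 7.

7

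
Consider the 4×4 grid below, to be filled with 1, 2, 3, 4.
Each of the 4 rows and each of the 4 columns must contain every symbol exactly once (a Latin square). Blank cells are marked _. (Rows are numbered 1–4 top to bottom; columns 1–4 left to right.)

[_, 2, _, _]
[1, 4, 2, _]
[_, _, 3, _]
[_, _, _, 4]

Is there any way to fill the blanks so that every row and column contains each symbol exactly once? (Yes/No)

Yes

No row or column among the givens repeats a symbol, and propagating forced cells runs into no contradiction.
One valid completion exists (for instance, 3 2 4 1 / 1 4 2 3 / 4 1 3 2 / 2 3 1 4).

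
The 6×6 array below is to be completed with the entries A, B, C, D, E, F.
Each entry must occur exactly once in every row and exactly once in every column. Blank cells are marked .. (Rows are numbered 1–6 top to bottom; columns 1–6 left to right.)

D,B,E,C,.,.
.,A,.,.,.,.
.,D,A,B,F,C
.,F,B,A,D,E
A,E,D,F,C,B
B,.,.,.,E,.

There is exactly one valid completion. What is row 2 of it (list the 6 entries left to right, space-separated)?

Row 2, column 5: row 2 has {A} and column 5 has {C, D, E, F}, leaving only B.
Row 1, column 5: row 1 has {B, C, D, E} and column 5 has {B, C, D, E, F}, leaving only A.
Row 1, column 6: row 1 has {A, B, C, D, E} and column 6 has {B, C, E}, leaving only F.
Row 2, column 6: row 2 has {A, B} and column 6 has {B, C, E, F}, leaving only D.
Row 2, column 4: row 2 has {A, B, D} and column 4 has {A, B, C, F}, leaving only E.
Row 3, column 1: row 3 has {A, B, C, D, F} and column 1 has {A, B, D}, leaving only E.
Row 4, column 1: row 4 has {A, B, D, E, F} and column 1 has {A, B, D, E}, leaving only C.
Row 2, column 1: row 2 has {A, B, D, E} and column 1 has {A, B, C, D, E}, leaving only F.
Row 2, column 3: row 2 has {A, B, D, E, F} and column 3 has {A, B, D, E}, leaving only C.
So row 2 reads: F A C E B D.

F A C E B D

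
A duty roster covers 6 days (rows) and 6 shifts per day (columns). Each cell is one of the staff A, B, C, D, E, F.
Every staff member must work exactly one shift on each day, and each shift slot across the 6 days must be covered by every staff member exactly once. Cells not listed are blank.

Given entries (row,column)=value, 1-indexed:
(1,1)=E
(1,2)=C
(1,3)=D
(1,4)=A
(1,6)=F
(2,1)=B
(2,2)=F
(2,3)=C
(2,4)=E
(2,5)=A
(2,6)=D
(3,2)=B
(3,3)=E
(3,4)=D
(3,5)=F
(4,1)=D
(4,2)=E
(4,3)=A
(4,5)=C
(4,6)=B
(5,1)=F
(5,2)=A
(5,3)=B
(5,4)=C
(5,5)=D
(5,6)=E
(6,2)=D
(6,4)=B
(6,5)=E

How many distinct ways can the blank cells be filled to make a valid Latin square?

2

Day 1, shift 5: eliminating its day and shift leaves {B}.
Day 3, shift 1: eliminating its day and shift leaves {A, C}.
Day 3, shift 6: eliminating its day and shift leaves {A, C}.
Day 4, shift 4: eliminating its day and shift leaves {F}.
Day 6, shift 1: eliminating its day and shift leaves {A, C}.
Day 6, shift 3: eliminating its day and shift leaves {F}.
Day 6, shift 6: eliminating its day and shift leaves {A, C}.
Enumerating the assignments across these blanks that avoid any day or shift repeat gives 2 completions.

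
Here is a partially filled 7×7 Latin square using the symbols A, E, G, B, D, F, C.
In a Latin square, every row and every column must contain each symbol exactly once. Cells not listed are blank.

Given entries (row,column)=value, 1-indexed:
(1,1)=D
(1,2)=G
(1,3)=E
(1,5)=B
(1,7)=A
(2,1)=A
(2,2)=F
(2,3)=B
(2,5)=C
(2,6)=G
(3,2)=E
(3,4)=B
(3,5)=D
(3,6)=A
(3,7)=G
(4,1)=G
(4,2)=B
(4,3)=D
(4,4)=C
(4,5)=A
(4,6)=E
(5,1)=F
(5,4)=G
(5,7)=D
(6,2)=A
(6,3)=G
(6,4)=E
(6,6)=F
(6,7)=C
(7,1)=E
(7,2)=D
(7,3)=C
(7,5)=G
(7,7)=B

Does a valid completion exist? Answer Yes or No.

Row 6, column 5: row 6 together with column 5 already contain {A, E, G, B, D, F, C} — every symbol — so nothing can go there. The grid has no valid completion.

No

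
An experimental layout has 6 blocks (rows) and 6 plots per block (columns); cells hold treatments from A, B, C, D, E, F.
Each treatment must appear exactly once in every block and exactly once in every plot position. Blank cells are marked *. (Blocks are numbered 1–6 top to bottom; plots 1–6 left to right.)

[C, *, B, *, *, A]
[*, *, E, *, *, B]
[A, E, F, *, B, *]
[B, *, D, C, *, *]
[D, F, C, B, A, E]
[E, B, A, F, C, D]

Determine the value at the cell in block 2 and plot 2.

C

Block 1, plot 2: block 1 has {A, B, C} and plot 2 has {B, E, F}, leaving only D.
Block 1, plot 4: block 1 has {A, B, C, D} and plot 4 has {B, C, F}, leaving only E.
Block 1, plot 5: block 1 has {A, B, C, D, E} and plot 5 has {A, B, C}, leaving only F.
Block 2, plot 1: block 2 has {B, E} and plot 1 has {A, B, C, D, E}, leaving only F.
Block 2, plot 5: block 2 has {B, E, F} and plot 5 has {A, B, C, F}, leaving only D.
Block 2, plot 4: block 2 has {B, D, E, F} and plot 4 has {B, C, E, F}, leaving only A.
Block 2 already has {A, B, D, E, F} and plot 2 already has {B, D, E, F}, so block 2, plot 2 must be C.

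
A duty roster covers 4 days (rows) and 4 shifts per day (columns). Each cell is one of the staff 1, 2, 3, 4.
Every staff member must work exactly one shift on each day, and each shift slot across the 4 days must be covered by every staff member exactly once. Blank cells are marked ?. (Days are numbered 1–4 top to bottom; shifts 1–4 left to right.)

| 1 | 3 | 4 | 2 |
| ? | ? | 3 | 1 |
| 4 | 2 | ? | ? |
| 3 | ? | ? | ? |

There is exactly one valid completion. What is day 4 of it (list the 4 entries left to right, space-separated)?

Day 4, shift 4: day 4 has {3} and shift 4 has {1, 2}, leaving only 4.
Day 4, shift 2: day 4 has {3, 4} and shift 2 has {2, 3}, leaving only 1.
Day 4, shift 3: day 4 has {1, 3, 4} and shift 3 has {3, 4}, leaving only 2.
So day 4 reads: 3 1 2 4.

3 1 2 4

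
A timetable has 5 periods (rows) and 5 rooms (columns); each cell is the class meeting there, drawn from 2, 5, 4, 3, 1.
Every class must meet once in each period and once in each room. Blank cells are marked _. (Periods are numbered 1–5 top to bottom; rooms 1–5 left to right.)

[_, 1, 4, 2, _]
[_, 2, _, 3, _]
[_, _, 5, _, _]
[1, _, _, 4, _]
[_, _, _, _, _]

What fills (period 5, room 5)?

Period 2, room 3: period 2 has {2, 3} and room 3 has {5, 4}, leaving only 1.
Period 3, room 4: period 3 has {5} and room 4 has {2, 4, 3}, leaving only 1.
Period 5, room 4: period 5 has {} and room 4 has {2, 4, 3, 1}, leaving only 5.
Period 5, room 5 is narrowed to {2, 4, 3, 1}.
If it were 2, then period 5, room 2 would be left with no valid symbol.
If it were 4, then period 4, room 5 would be left with no valid symbol.
If it were 3, then period 4, room 5 would be left with no valid symbol.
So period 5, room 5 must be 1.

1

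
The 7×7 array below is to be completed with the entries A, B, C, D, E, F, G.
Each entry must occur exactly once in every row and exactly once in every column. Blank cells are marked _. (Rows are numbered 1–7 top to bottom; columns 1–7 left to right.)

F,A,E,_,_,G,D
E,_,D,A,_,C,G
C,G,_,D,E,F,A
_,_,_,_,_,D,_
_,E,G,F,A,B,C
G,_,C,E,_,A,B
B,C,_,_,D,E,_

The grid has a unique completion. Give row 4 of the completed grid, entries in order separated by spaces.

Row 4, column 1: row 4 has {D} and column 1 has {B, C, E, F, G}, leaving only A.
Row 3, column 3: row 3 has {A, C, D, E, F, G} and column 3 has {C, D, E, G}, leaving only B.
Row 4, column 3: row 4 has {A, D} and column 3 has {B, C, D, E, G}, leaving only F.
Row 4, column 2: row 4 has {A, D, F} and column 2 has {A, C, E, G}, leaving only B.
Row 4, column 7: row 4 has {A, B, D, F} and column 7 has {A, B, C, D, G}, leaving only E.
Row 2, column 2: row 2 has {A, C, D, E, G} and column 2 has {A, B, C, E, G}, leaving only F.
Row 2, column 5: row 2 has {A, C, D, E, F, G} and column 5 has {A, D, E}, leaving only B.
Row 1, column 5: row 1 has {A, D, E, F, G} and column 5 has {A, B, D, E}, leaving only C.
Row 4, column 5: row 4 has {A, B, D, E, F} and column 5 has {A, B, C, D, E}, leaving only G.
Row 4, column 4: row 4 has {A, B, D, E, F, G} and column 4 has {A, D, E, F}, leaving only C.
So row 4 reads: A B F C G D E.

A B F C G D E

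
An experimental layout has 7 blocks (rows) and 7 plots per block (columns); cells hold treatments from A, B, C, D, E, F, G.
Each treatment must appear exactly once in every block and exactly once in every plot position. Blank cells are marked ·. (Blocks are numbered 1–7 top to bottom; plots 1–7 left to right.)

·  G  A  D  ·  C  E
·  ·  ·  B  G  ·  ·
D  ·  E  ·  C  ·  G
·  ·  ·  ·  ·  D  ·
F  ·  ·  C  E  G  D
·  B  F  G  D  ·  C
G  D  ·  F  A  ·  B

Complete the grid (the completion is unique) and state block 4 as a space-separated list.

Block 1, plot 1: block 1 has {A, C, D, E, G} and plot 1 has {D, F, G}, leaving only B.
Block 1, plot 5: block 1 has {A, B, C, D, E, G} and plot 5 has {A, C, D, E, G}, leaving only F.
Block 4, plot 5: block 4 has {D} and plot 5 has {A, C, D, E, F, G}, leaving only B.
Block 3, plot 4: block 3 has {C, D, E, G} and plot 4 has {B, C, D, F, G}, leaving only A.
Block 4, plot 4: block 4 has {B, D} and plot 4 has {A, B, C, D, F, G}, leaving only E.
Block 3, plot 2: block 3 has {A, C, D, E, G} and plot 2 has {B, D, G}, leaving only F.
Block 3, plot 6: block 3 has {A, C, D, E, F, G} and plot 6 has {C, D, G}, leaving only B.
Block 5, plot 2: block 5 has {C, D, E, F, G} and plot 2 has {B, D, F, G}, leaving only A.
Block 4, plot 2: block 4 has {B, D, E} and plot 2 has {A, B, D, F, G}, leaving only C.
Block 4, plot 1: block 4 has {B, C, D, E} and plot 1 has {B, D, F, G}, leaving only A.
Block 4, plot 3: block 4 has {A, B, C, D, E} and plot 3 has {A, E, F}, leaving only G.
Block 4, plot 7: block 4 has {A, B, C, D, E, G} and plot 7 has {B, C, D, E, G}, leaving only F.
So block 4 reads: A C G E B D F.

A C G E B D F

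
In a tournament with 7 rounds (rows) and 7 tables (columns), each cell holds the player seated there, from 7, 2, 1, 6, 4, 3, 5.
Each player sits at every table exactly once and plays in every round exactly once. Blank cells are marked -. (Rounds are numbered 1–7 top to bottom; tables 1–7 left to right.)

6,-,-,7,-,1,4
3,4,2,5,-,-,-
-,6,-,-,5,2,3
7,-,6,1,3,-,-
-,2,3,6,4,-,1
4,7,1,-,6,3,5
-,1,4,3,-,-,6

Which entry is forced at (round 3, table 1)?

Round 3 already has {2, 6, 3, 5} and table 1 already has {7, 6, 4, 3}, so round 3, table 1 must be 1.

1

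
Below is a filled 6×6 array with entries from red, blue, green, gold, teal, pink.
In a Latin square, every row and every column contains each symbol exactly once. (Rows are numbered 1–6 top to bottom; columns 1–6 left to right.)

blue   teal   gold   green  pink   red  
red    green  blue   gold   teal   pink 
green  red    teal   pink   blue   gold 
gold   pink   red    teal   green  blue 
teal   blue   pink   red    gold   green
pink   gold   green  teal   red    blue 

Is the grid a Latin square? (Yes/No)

No

Every row is a permutation, but column 4 contains teal twice (at rows 4 and 6).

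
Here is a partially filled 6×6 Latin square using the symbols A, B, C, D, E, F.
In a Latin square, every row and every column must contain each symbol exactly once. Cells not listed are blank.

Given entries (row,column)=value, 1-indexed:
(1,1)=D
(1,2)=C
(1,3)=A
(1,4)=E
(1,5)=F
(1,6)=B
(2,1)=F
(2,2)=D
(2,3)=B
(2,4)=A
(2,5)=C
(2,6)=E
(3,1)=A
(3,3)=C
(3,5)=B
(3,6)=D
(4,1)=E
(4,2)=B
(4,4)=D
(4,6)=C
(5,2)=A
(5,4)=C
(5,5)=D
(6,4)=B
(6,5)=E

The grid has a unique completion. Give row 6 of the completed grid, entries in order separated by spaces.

Row 6, column 1: row 6 has {B, E} and column 1 has {A, D, E, F}, leaving only C.
Row 6, column 2: row 6 has {B, C, E} and column 2 has {A, B, C, D}, leaving only F.
Row 6, column 3: row 6 has {B, C, E, F} and column 3 has {A, B, C}, leaving only D.
Row 6, column 6: row 6 has {B, C, D, E, F} and column 6 has {B, C, D, E}, leaving only A.
So row 6 reads: C F D B E A.

C F D B E A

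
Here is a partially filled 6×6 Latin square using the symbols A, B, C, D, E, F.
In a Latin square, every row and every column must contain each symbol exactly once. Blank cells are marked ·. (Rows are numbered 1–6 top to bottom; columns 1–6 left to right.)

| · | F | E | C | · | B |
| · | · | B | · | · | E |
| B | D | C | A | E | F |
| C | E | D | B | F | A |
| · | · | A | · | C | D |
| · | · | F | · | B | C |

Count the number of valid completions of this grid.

3

Row 1, column 1: eliminating its row and column leaves {A, D}.
Row 1, column 5: eliminating its row and column leaves {A, D}.
Row 2, column 1: eliminating its row and column leaves {A, D, F}.
Row 2, column 2: eliminating its row and column leaves {A, C}.
Row 2, column 4: eliminating its row and column leaves {D, F}.
Row 2, column 5: eliminating its row and column leaves {A, D}.
Row 5, column 1: eliminating its row and column leaves {E, F}.
Row 5, column 2: eliminating its row and column leaves {B}.
Row 5, column 4: eliminating its row and column leaves {E, F}.
Row 6, column 1: eliminating its row and column leaves {A, D, E}.
Row 6, column 2: eliminating its row and column leaves {A}.
Row 6, column 4: eliminating its row and column leaves {D, E}.
Enumerating the assignments across these blanks that avoid any row or column repeat gives 3 completions.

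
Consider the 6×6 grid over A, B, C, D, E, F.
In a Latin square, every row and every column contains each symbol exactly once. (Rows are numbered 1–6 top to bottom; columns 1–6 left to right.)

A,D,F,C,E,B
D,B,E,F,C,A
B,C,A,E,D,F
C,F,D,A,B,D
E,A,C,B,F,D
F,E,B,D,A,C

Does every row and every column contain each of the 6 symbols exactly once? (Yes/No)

Column 6 contains D twice (at rows 4 and 5), so it is not a permutation.

No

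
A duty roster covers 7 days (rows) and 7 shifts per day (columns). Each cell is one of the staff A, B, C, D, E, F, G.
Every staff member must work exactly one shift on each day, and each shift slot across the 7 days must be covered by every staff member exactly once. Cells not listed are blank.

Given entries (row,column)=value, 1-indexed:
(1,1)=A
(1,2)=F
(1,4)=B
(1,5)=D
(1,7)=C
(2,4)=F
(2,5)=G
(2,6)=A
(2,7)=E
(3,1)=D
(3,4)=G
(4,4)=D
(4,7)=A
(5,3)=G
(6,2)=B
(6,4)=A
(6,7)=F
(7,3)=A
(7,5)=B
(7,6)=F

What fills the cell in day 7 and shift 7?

Day 1, shift 3: day 1 has {A, B, C, D, F} and shift 3 has {A, G}, leaving only E.
Day 1, shift 6: day 1 has {A, B, C, D, E, F} and shift 6 has {A, F}, leaving only G.
Day 3, shift 7: day 3 has {D, G} and shift 7 has {A, C, E, F}, leaving only B.
Day 5, shift 7: day 5 has {G} and shift 7 has {A, B, C, E, F}, leaving only D.
Day 7 already has {A, B, F} and shift 7 already has {A, B, C, D, E, F}, so day 7, shift 7 must be G.

G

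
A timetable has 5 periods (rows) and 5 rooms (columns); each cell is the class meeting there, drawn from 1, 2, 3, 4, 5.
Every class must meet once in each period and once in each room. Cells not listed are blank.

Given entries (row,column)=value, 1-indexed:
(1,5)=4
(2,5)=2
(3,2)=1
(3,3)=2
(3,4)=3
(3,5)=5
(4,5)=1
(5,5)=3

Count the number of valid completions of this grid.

56

Period 1, room 1: eliminating its period and room leaves {1, 2, 3, 5}.
Period 1, room 2: eliminating its period and room leaves {2, 3, 5}.
Period 1, room 3: eliminating its period and room leaves {1, 3, 5}.
Period 1, room 4: eliminating its period and room leaves {1, 2, 5}.
Period 2, room 1: eliminating its period and room leaves {1, 3, 4, 5}.
Period 2, room 2: eliminating its period and room leaves {3, 4, 5}.
Period 2, room 3: eliminating its period and room leaves {1, 3, 4, 5}.
Period 2, room 4: eliminating its period and room leaves {1, 4, 5}.
Period 3, room 1: eliminating its period and room leaves {4}.
Period 4, room 1: eliminating its period and room leaves {2, 3, 4, 5}.
Period 4, room 2: eliminating its period and room leaves {2, 3, 4, 5}.
Period 4, room 3: eliminating its period and room leaves {3, 4, 5}.
Period 4, room 4: eliminating its period and room leaves {2, 4, 5}.
Period 5, room 1: eliminating its period and room leaves {1, 2, 4, 5}.
Period 5, room 2: eliminating its period and room leaves {2, 4, 5}.
Period 5, room 3: eliminating its period and room leaves {1, 4, 5}.
Period 5, room 4: eliminating its period and room leaves {1, 2, 4, 5}.
Enumerating the assignments across these blanks that avoid any period or room repeat gives 56 completions.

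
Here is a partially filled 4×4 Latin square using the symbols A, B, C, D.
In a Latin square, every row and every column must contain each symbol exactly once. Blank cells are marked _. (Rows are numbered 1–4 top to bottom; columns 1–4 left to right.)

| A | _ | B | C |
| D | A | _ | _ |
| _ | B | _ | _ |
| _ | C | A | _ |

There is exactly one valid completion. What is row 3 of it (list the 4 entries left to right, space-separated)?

C B D A

Row 3, column 1: row 3 has {B} and column 1 has {A, D}, leaving only C.
Row 3, column 3: row 3 has {B, C} and column 3 has {A, B}, leaving only D.
Row 3, column 4: row 3 has {B, C, D} and column 4 has {C}, leaving only A.
So row 3 reads: C B D A.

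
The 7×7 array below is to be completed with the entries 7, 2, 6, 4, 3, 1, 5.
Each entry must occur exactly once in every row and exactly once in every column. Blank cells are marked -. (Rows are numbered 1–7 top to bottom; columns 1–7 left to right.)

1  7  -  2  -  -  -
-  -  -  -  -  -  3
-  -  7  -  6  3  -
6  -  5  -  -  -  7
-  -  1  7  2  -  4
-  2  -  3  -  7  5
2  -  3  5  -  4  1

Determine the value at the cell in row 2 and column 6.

Row 1, column 7: row 1 has {7, 2, 1} and column 7 has {7, 4, 3, 1, 5}, leaving only 6.
Row 1, column 3: row 1 has {7, 2, 6, 1} and column 3 has {7, 3, 1, 5}, leaving only 4.
Row 1, column 6: row 1 has {7, 2, 6, 4, 1} and column 6 has {7, 4, 3}, leaving only 5.
Row 1, column 5: row 1 has {7, 2, 6, 4, 1, 5} and column 5 has {2, 6}, leaving only 3.
Row 3, column 7: row 3 has {7, 6, 3} and column 7 has {7, 6, 4, 3, 1, 5}, leaving only 2.
Row 5, column 6: row 5 has {7, 2, 4, 1} and column 6 has {7, 4, 3, 5}, leaving only 6.
Row 6, column 1: row 6 has {7, 2, 3, 5} and column 1 has {2, 6, 1}, leaving only 4.
Row 3, column 1: row 3 has {7, 2, 6, 3} and column 1 has {2, 6, 4, 1}, leaving only 5.
Row 2, column 1: row 2 has {3} and column 1 has {2, 6, 4, 1, 5}, leaving only 7.
Row 5, column 1: row 5 has {7, 2, 6, 4, 1} and column 1 has {7, 2, 6, 4, 1, 5}, leaving only 3.
Row 5, column 2: row 5 has {7, 2, 6, 4, 3, 1} and column 2 has {7, 2}, leaving only 5.
Row 6, column 3: row 6 has {7, 2, 4, 3, 5} and column 3 has {7, 4, 3, 1, 5}, leaving only 6.
Row 2, column 3: row 2 has {7, 3} and column 3 has {7, 6, 4, 3, 1, 5}, leaving only 2.
Row 2 already has {7, 2, 3} and column 6 already has {7, 6, 4, 3, 5}, so row 2, column 6 must be 1.

1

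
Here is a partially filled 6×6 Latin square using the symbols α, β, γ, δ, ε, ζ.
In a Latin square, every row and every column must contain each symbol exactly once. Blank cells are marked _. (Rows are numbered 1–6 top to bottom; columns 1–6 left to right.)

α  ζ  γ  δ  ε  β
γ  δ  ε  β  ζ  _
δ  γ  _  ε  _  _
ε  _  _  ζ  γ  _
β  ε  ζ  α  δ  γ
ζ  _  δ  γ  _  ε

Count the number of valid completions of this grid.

Row 2, column 6: eliminating its row and column leaves {α}.
Row 3, column 3: eliminating its row and column leaves {α, β}.
Row 3, column 5: eliminating its row and column leaves {α, β}.
Row 3, column 6: eliminating its row and column leaves {α, ζ}.
Row 4, column 2: eliminating its row and column leaves {α, β}.
Row 4, column 3: eliminating its row and column leaves {α, β}.
Row 4, column 6: eliminating its row and column leaves {α, δ}.
Row 6, column 2: eliminating its row and column leaves {α, β}.
Row 6, column 5: eliminating its row and column leaves {α, β}.
Enumerating the assignments across these blanks that avoid any row or column repeat gives 2 completions.

2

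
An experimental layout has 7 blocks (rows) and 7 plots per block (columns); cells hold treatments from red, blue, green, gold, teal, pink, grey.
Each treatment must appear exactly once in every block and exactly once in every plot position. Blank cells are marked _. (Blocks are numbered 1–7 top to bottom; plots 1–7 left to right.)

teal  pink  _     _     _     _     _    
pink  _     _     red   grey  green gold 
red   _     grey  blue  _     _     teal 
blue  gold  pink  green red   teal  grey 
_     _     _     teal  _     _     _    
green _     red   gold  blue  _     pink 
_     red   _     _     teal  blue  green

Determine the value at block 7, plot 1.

Block 1, plot 4: block 1 has {teal, pink} and plot 4 has {red, blue, green, gold, teal}, leaving only grey.
Block 3, plot 2: block 3 has {red, blue, teal, grey} and plot 2 has {red, gold, pink}, leaving only green.
Block 6, plot 6: block 6 has {red, blue, green, gold, pink} and plot 6 has {blue, green, teal}, leaving only grey.
Block 6, plot 2: block 6 has {red, blue, green, gold, pink, grey} and plot 2 has {red, green, gold, pink}, leaving only teal.
Block 2, plot 2: block 2 has {red, green, gold, pink, grey} and plot 2 has {red, green, gold, teal, pink}, leaving only blue.
Block 2, plot 3: block 2 has {red, blue, green, gold, pink, grey} and plot 3 has {red, pink, grey}, leaving only teal.
Block 5, plot 2: block 5 has {teal} and plot 2 has {red, blue, green, gold, teal, pink}, leaving only grey.
Block 5, plot 1: block 5 has {teal, grey} and plot 1 has {red, blue, green, teal, pink}, leaving only gold.
Block 7 already has {red, blue, green, teal} and plot 1 already has {red, blue, green, gold, teal, pink}, so block 7, plot 1 must be grey.

grey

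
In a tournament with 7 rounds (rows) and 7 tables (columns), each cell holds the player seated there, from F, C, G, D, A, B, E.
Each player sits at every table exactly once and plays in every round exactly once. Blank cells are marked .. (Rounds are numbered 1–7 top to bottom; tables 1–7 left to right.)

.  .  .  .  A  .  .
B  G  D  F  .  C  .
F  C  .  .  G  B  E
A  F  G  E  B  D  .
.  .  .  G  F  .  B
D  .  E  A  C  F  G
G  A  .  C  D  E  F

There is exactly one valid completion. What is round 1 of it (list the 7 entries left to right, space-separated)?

C E F B A G D

Round 1, table 6: round 1 has {A} and table 6 has {F, C, D, B, E}, leaving only G.
Round 2, table 5: round 2 has {F, C, G, D, B} and table 5 has {F, C, G, D, A, B}, leaving only E.
Round 2, table 7: round 2 has {F, C, G, D, B, E} and table 7 has {F, G, B, E}, leaving only A.
Round 3, table 3: round 3 has {F, C, G, B, E} and table 3 has {G, D, E}, leaving only A.
Round 3, table 4: round 3 has {F, C, G, A, B, E} and table 4 has {F, C, G, A, E}, leaving only D.
Round 1, table 4: round 1 has {G, A} and table 4 has {F, C, G, D, A, E}, leaving only B.
Round 4, table 7: round 4 has {F, G, D, A, B, E} and table 7 has {F, G, A, B, E}, leaving only C.
Round 1, table 7: round 1 has {G, A, B} and table 7 has {F, C, G, A, B, E}, leaving only D.
Round 1, table 2: round 1 has {G, D, A, B} and table 2 has {F, C, G, A}, leaving only E.
Round 1, table 1: round 1 has {G, D, A, B, E} and table 1 has {F, G, D, A, B}, leaving only C.
Round 1, table 3: round 1 has {C, G, D, A, B, E} and table 3 has {G, D, A, E}, leaving only F.
So round 1 reads: C E F B A G D.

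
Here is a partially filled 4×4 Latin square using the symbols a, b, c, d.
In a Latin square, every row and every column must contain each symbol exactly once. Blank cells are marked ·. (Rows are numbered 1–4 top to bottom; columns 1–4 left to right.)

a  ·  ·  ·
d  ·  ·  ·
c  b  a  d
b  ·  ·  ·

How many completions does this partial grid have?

4

Row 1, column 2: eliminating its row and column leaves {c, d}.
Row 1, column 3: eliminating its row and column leaves {b, c, d}.
Row 1, column 4: eliminating its row and column leaves {b, c}.
Row 2, column 2: eliminating its row and column leaves {a, c}.
Row 2, column 3: eliminating its row and column leaves {b, c}.
Row 2, column 4: eliminating its row and column leaves {a, b, c}.
Row 4, column 2: eliminating its row and column leaves {a, c, d}.
Row 4, column 3: eliminating its row and column leaves {c, d}.
Row 4, column 4: eliminating its row and column leaves {a, c}.
Enumerating the assignments across these blanks that avoid any row or column repeat gives 4 completions.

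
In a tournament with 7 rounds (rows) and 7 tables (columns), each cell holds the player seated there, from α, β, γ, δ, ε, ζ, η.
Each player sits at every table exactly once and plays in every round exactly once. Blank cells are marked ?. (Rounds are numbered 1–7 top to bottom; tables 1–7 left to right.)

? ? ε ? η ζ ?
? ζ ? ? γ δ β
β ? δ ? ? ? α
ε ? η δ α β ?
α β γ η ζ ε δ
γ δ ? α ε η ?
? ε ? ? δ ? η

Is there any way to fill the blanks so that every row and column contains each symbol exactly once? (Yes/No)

No

Round 3, table 5: round 3 together with table 5 already contain {α, β, γ, δ, ε, ζ, η} — every symbol — so nothing can go there. The grid has no valid completion.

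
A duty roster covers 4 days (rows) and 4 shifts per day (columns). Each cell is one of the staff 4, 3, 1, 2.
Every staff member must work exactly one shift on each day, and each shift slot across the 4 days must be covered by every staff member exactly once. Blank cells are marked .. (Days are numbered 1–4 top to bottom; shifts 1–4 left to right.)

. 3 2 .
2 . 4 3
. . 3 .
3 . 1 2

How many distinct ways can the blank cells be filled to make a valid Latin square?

Day 1, shift 1: eliminating its day and shift leaves {4, 1}.
Day 1, shift 4: eliminating its day and shift leaves {4, 1}.
Day 2, shift 2: eliminating its day and shift leaves {1}.
Day 3, shift 1: eliminating its day and shift leaves {4, 1}.
Day 3, shift 2: eliminating its day and shift leaves {4, 1, 2}.
Day 3, shift 4: eliminating its day and shift leaves {4, 1}.
Day 4, shift 2: eliminating its day and shift leaves {4}.
Enumerating the assignments across these blanks that avoid any day or shift repeat gives 2 completions.

2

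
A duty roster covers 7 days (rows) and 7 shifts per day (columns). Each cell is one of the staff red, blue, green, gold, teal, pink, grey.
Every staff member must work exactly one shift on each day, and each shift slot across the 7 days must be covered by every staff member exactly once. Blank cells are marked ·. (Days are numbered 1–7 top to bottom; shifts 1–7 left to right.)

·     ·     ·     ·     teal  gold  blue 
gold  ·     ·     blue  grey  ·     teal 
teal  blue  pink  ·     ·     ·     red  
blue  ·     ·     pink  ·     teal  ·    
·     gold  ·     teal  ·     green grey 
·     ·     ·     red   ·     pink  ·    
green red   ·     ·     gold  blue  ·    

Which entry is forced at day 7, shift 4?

Day 7 already has {red, blue, green, gold} and shift 4 already has {red, blue, teal, pink}, so day 7, shift 4 must be grey.

grey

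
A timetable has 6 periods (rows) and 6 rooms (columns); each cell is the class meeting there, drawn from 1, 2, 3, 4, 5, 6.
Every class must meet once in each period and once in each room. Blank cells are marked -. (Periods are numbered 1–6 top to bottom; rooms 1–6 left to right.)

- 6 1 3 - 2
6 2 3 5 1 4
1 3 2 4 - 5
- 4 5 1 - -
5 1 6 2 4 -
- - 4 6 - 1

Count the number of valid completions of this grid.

Period 1, room 1: eliminating its period and room leaves {4}.
Period 1, room 5: eliminating its period and room leaves {5}.
Period 3, room 5: eliminating its period and room leaves {6}.
Period 4, room 1: eliminating its period and room leaves {2, 3}.
Period 4, room 5: eliminating its period and room leaves {2, 3, 6}.
Period 4, room 6: eliminating its period and room leaves {3, 6}.
Period 5, room 6: eliminating its period and room leaves {3}.
Period 6, room 1: eliminating its period and room leaves {2, 3}.
Period 6, room 2: eliminating its period and room leaves {5}.
Period 6, room 5: eliminating its period and room leaves {2, 3, 5}.
Enumerating the assignments across these blanks that avoid any period or room repeat gives 2 completions.

2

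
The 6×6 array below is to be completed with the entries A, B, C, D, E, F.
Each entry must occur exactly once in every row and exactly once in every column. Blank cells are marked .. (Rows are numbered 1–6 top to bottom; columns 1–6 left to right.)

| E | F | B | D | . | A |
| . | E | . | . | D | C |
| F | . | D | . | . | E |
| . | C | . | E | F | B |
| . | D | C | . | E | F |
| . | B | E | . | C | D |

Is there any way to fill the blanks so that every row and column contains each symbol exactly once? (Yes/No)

Row 1, column 5: row 1 together with column 5 already contain {A, B, C, D, E, F} — every symbol — so nothing can go there. The grid has no valid completion.

No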